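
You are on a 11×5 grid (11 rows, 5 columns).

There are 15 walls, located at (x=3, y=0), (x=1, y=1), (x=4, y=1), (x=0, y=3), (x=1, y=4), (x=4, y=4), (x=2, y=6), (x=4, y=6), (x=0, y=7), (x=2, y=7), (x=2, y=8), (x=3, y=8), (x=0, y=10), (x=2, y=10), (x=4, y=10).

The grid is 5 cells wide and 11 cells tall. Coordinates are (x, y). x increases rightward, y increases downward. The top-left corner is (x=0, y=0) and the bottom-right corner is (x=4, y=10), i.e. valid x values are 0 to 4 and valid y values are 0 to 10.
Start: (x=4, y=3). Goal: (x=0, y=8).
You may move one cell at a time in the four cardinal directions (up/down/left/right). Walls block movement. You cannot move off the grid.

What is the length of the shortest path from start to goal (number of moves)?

BFS from (x=4, y=3) until reaching (x=0, y=8):
  Distance 0: (x=4, y=3)
  Distance 1: (x=4, y=2), (x=3, y=3)
  Distance 2: (x=3, y=2), (x=2, y=3), (x=3, y=4)
  Distance 3: (x=3, y=1), (x=2, y=2), (x=1, y=3), (x=2, y=4), (x=3, y=5)
  Distance 4: (x=2, y=1), (x=1, y=2), (x=2, y=5), (x=4, y=5), (x=3, y=6)
  Distance 5: (x=2, y=0), (x=0, y=2), (x=1, y=5), (x=3, y=7)
  Distance 6: (x=1, y=0), (x=0, y=1), (x=0, y=5), (x=1, y=6), (x=4, y=7)
  Distance 7: (x=0, y=0), (x=0, y=4), (x=0, y=6), (x=1, y=7), (x=4, y=8)
  Distance 8: (x=1, y=8), (x=4, y=9)
  Distance 9: (x=0, y=8), (x=1, y=9), (x=3, y=9)  <- goal reached here
One shortest path (9 moves): (x=4, y=3) -> (x=3, y=3) -> (x=2, y=3) -> (x=2, y=4) -> (x=2, y=5) -> (x=1, y=5) -> (x=1, y=6) -> (x=1, y=7) -> (x=1, y=8) -> (x=0, y=8)

Answer: Shortest path length: 9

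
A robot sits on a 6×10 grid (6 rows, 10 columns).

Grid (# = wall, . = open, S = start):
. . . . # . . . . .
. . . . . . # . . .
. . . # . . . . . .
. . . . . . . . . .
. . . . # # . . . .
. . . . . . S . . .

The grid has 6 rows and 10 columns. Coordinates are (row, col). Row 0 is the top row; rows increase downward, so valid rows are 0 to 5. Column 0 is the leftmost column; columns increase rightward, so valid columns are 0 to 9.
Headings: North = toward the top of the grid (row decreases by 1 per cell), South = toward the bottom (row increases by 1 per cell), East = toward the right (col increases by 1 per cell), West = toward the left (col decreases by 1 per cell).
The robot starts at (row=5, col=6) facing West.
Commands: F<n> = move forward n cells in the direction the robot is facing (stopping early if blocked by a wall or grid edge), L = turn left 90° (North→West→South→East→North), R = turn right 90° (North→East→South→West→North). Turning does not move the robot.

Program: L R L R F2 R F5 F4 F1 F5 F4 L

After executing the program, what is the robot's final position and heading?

Answer: Final position: (row=5, col=4), facing West

Derivation:
Start: (row=5, col=6), facing West
  L: turn left, now facing South
  R: turn right, now facing West
  L: turn left, now facing South
  R: turn right, now facing West
  F2: move forward 2, now at (row=5, col=4)
  R: turn right, now facing North
  F5: move forward 0/5 (blocked), now at (row=5, col=4)
  F4: move forward 0/4 (blocked), now at (row=5, col=4)
  F1: move forward 0/1 (blocked), now at (row=5, col=4)
  F5: move forward 0/5 (blocked), now at (row=5, col=4)
  F4: move forward 0/4 (blocked), now at (row=5, col=4)
  L: turn left, now facing West
Final: (row=5, col=4), facing West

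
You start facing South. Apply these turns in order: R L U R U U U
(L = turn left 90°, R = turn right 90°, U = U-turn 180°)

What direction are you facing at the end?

Answer: Final heading: West

Derivation:
Start: South
  R (right (90° clockwise)) -> West
  L (left (90° counter-clockwise)) -> South
  U (U-turn (180°)) -> North
  R (right (90° clockwise)) -> East
  U (U-turn (180°)) -> West
  U (U-turn (180°)) -> East
  U (U-turn (180°)) -> West
Final: West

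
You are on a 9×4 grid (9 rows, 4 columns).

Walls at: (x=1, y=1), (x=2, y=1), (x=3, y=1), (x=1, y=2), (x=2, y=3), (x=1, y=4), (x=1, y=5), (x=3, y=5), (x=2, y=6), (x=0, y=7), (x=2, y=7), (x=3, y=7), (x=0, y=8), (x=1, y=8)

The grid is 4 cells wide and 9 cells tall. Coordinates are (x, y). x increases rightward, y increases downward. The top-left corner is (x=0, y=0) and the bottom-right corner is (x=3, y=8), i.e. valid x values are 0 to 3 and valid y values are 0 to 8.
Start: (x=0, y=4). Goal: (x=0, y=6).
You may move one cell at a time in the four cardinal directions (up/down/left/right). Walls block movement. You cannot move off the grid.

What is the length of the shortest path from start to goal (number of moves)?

Answer: Shortest path length: 2

Derivation:
BFS from (x=0, y=4) until reaching (x=0, y=6):
  Distance 0: (x=0, y=4)
  Distance 1: (x=0, y=3), (x=0, y=5)
  Distance 2: (x=0, y=2), (x=1, y=3), (x=0, y=6)  <- goal reached here
One shortest path (2 moves): (x=0, y=4) -> (x=0, y=5) -> (x=0, y=6)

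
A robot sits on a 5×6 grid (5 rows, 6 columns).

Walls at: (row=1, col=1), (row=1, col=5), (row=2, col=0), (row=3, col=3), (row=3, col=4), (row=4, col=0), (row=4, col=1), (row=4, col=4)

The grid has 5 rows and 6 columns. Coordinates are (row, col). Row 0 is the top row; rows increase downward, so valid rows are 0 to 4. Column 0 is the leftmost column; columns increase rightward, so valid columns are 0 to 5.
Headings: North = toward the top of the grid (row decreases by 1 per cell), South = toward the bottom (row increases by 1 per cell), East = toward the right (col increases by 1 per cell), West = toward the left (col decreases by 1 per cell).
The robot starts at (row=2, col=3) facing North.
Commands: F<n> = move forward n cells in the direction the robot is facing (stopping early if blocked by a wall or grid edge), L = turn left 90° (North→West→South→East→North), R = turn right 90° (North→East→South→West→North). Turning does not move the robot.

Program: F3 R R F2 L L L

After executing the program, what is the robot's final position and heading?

Start: (row=2, col=3), facing North
  F3: move forward 2/3 (blocked), now at (row=0, col=3)
  R: turn right, now facing East
  R: turn right, now facing South
  F2: move forward 2, now at (row=2, col=3)
  L: turn left, now facing East
  L: turn left, now facing North
  L: turn left, now facing West
Final: (row=2, col=3), facing West

Answer: Final position: (row=2, col=3), facing West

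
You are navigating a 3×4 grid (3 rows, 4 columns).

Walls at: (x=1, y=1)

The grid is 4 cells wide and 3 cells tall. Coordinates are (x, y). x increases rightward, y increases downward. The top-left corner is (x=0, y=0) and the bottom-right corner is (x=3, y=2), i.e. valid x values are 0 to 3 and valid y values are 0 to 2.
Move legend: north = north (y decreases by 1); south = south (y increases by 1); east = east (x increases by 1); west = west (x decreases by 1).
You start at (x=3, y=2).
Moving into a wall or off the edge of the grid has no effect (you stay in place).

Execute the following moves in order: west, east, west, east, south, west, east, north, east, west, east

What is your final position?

Start: (x=3, y=2)
  west (west): (x=3, y=2) -> (x=2, y=2)
  east (east): (x=2, y=2) -> (x=3, y=2)
  west (west): (x=3, y=2) -> (x=2, y=2)
  east (east): (x=2, y=2) -> (x=3, y=2)
  south (south): blocked, stay at (x=3, y=2)
  west (west): (x=3, y=2) -> (x=2, y=2)
  east (east): (x=2, y=2) -> (x=3, y=2)
  north (north): (x=3, y=2) -> (x=3, y=1)
  east (east): blocked, stay at (x=3, y=1)
  west (west): (x=3, y=1) -> (x=2, y=1)
  east (east): (x=2, y=1) -> (x=3, y=1)
Final: (x=3, y=1)

Answer: Final position: (x=3, y=1)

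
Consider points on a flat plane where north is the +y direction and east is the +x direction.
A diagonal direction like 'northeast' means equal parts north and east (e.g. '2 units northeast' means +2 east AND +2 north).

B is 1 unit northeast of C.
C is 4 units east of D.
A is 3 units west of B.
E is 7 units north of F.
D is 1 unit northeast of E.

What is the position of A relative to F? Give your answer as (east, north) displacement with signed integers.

Place F at the origin (east=0, north=0).
  E is 7 units north of F: delta (east=+0, north=+7); E at (east=0, north=7).
  D is 1 unit northeast of E: delta (east=+1, north=+1); D at (east=1, north=8).
  C is 4 units east of D: delta (east=+4, north=+0); C at (east=5, north=8).
  B is 1 unit northeast of C: delta (east=+1, north=+1); B at (east=6, north=9).
  A is 3 units west of B: delta (east=-3, north=+0); A at (east=3, north=9).
Therefore A relative to F: (east=3, north=9).

Answer: A is at (east=3, north=9) relative to F.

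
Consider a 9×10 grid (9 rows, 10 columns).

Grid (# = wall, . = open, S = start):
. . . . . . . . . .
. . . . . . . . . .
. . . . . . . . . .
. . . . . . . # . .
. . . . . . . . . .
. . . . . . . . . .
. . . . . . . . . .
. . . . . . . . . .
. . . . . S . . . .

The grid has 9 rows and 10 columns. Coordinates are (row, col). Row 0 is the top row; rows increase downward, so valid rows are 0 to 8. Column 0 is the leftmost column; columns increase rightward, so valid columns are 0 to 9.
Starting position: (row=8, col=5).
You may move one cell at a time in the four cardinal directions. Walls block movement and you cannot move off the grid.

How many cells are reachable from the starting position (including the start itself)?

Answer: Reachable cells: 89

Derivation:
BFS flood-fill from (row=8, col=5):
  Distance 0: (row=8, col=5)
  Distance 1: (row=7, col=5), (row=8, col=4), (row=8, col=6)
  Distance 2: (row=6, col=5), (row=7, col=4), (row=7, col=6), (row=8, col=3), (row=8, col=7)
  Distance 3: (row=5, col=5), (row=6, col=4), (row=6, col=6), (row=7, col=3), (row=7, col=7), (row=8, col=2), (row=8, col=8)
  Distance 4: (row=4, col=5), (row=5, col=4), (row=5, col=6), (row=6, col=3), (row=6, col=7), (row=7, col=2), (row=7, col=8), (row=8, col=1), (row=8, col=9)
  Distance 5: (row=3, col=5), (row=4, col=4), (row=4, col=6), (row=5, col=3), (row=5, col=7), (row=6, col=2), (row=6, col=8), (row=7, col=1), (row=7, col=9), (row=8, col=0)
  Distance 6: (row=2, col=5), (row=3, col=4), (row=3, col=6), (row=4, col=3), (row=4, col=7), (row=5, col=2), (row=5, col=8), (row=6, col=1), (row=6, col=9), (row=7, col=0)
  Distance 7: (row=1, col=5), (row=2, col=4), (row=2, col=6), (row=3, col=3), (row=4, col=2), (row=4, col=8), (row=5, col=1), (row=5, col=9), (row=6, col=0)
  Distance 8: (row=0, col=5), (row=1, col=4), (row=1, col=6), (row=2, col=3), (row=2, col=7), (row=3, col=2), (row=3, col=8), (row=4, col=1), (row=4, col=9), (row=5, col=0)
  Distance 9: (row=0, col=4), (row=0, col=6), (row=1, col=3), (row=1, col=7), (row=2, col=2), (row=2, col=8), (row=3, col=1), (row=3, col=9), (row=4, col=0)
  Distance 10: (row=0, col=3), (row=0, col=7), (row=1, col=2), (row=1, col=8), (row=2, col=1), (row=2, col=9), (row=3, col=0)
  Distance 11: (row=0, col=2), (row=0, col=8), (row=1, col=1), (row=1, col=9), (row=2, col=0)
  Distance 12: (row=0, col=1), (row=0, col=9), (row=1, col=0)
  Distance 13: (row=0, col=0)
Total reachable: 89 (grid has 89 open cells total)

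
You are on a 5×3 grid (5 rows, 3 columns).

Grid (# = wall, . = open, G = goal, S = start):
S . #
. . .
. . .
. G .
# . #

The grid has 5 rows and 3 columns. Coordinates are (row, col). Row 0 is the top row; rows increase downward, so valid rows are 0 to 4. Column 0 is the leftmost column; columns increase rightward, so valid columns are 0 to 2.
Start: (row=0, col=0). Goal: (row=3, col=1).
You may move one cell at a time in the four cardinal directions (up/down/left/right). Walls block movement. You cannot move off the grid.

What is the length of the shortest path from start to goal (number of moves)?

BFS from (row=0, col=0) until reaching (row=3, col=1):
  Distance 0: (row=0, col=0)
  Distance 1: (row=0, col=1), (row=1, col=0)
  Distance 2: (row=1, col=1), (row=2, col=0)
  Distance 3: (row=1, col=2), (row=2, col=1), (row=3, col=0)
  Distance 4: (row=2, col=2), (row=3, col=1)  <- goal reached here
One shortest path (4 moves): (row=0, col=0) -> (row=0, col=1) -> (row=1, col=1) -> (row=2, col=1) -> (row=3, col=1)

Answer: Shortest path length: 4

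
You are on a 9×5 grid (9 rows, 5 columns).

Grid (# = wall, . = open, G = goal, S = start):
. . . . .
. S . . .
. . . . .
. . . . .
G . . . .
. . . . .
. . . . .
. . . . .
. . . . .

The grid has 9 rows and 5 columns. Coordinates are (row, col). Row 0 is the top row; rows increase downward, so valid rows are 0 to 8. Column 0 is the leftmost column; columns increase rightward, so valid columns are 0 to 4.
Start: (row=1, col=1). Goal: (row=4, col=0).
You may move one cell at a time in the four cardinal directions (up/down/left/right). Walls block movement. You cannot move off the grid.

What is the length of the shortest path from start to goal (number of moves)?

Answer: Shortest path length: 4

Derivation:
BFS from (row=1, col=1) until reaching (row=4, col=0):
  Distance 0: (row=1, col=1)
  Distance 1: (row=0, col=1), (row=1, col=0), (row=1, col=2), (row=2, col=1)
  Distance 2: (row=0, col=0), (row=0, col=2), (row=1, col=3), (row=2, col=0), (row=2, col=2), (row=3, col=1)
  Distance 3: (row=0, col=3), (row=1, col=4), (row=2, col=3), (row=3, col=0), (row=3, col=2), (row=4, col=1)
  Distance 4: (row=0, col=4), (row=2, col=4), (row=3, col=3), (row=4, col=0), (row=4, col=2), (row=5, col=1)  <- goal reached here
One shortest path (4 moves): (row=1, col=1) -> (row=1, col=0) -> (row=2, col=0) -> (row=3, col=0) -> (row=4, col=0)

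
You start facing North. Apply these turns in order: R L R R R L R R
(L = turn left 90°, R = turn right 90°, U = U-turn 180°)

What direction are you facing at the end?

Answer: Final heading: North

Derivation:
Start: North
  R (right (90° clockwise)) -> East
  L (left (90° counter-clockwise)) -> North
  R (right (90° clockwise)) -> East
  R (right (90° clockwise)) -> South
  R (right (90° clockwise)) -> West
  L (left (90° counter-clockwise)) -> South
  R (right (90° clockwise)) -> West
  R (right (90° clockwise)) -> North
Final: North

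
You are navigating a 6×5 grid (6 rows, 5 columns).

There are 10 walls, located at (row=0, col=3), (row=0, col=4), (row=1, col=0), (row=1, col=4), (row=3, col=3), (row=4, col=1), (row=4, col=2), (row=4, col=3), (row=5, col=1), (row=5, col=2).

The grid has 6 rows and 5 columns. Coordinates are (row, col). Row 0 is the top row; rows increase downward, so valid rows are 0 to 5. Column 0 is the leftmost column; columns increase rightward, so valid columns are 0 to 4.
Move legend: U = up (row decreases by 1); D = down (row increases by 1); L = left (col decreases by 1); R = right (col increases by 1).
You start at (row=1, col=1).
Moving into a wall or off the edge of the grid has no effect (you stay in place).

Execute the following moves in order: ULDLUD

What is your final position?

Start: (row=1, col=1)
  U (up): (row=1, col=1) -> (row=0, col=1)
  L (left): (row=0, col=1) -> (row=0, col=0)
  D (down): blocked, stay at (row=0, col=0)
  L (left): blocked, stay at (row=0, col=0)
  U (up): blocked, stay at (row=0, col=0)
  D (down): blocked, stay at (row=0, col=0)
Final: (row=0, col=0)

Answer: Final position: (row=0, col=0)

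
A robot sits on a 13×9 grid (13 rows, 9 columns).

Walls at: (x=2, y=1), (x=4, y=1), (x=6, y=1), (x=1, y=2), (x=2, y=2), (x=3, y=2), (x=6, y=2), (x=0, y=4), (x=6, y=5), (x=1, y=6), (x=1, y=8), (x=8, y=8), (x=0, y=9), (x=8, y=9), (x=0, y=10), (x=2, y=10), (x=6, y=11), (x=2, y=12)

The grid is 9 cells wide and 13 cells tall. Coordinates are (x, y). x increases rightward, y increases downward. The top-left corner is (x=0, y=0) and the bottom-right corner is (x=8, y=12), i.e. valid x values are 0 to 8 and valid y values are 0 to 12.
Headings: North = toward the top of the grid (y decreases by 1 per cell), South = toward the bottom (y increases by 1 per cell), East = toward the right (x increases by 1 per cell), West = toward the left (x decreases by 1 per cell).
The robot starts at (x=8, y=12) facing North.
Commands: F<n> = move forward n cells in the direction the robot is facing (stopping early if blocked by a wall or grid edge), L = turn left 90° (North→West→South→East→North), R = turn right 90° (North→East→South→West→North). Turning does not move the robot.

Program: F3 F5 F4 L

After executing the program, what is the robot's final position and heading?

Answer: Final position: (x=8, y=10), facing West

Derivation:
Start: (x=8, y=12), facing North
  F3: move forward 2/3 (blocked), now at (x=8, y=10)
  F5: move forward 0/5 (blocked), now at (x=8, y=10)
  F4: move forward 0/4 (blocked), now at (x=8, y=10)
  L: turn left, now facing West
Final: (x=8, y=10), facing West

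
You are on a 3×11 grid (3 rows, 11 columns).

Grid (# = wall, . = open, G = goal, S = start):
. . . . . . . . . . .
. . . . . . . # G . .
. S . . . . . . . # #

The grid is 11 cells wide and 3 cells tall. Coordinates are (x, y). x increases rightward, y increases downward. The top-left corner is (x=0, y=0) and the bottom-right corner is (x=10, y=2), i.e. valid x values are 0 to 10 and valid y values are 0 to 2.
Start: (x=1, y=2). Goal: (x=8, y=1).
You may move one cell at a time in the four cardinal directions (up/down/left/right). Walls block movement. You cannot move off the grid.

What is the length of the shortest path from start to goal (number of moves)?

BFS from (x=1, y=2) until reaching (x=8, y=1):
  Distance 0: (x=1, y=2)
  Distance 1: (x=1, y=1), (x=0, y=2), (x=2, y=2)
  Distance 2: (x=1, y=0), (x=0, y=1), (x=2, y=1), (x=3, y=2)
  Distance 3: (x=0, y=0), (x=2, y=0), (x=3, y=1), (x=4, y=2)
  Distance 4: (x=3, y=0), (x=4, y=1), (x=5, y=2)
  Distance 5: (x=4, y=0), (x=5, y=1), (x=6, y=2)
  Distance 6: (x=5, y=0), (x=6, y=1), (x=7, y=2)
  Distance 7: (x=6, y=0), (x=8, y=2)
  Distance 8: (x=7, y=0), (x=8, y=1)  <- goal reached here
One shortest path (8 moves): (x=1, y=2) -> (x=2, y=2) -> (x=3, y=2) -> (x=4, y=2) -> (x=5, y=2) -> (x=6, y=2) -> (x=7, y=2) -> (x=8, y=2) -> (x=8, y=1)

Answer: Shortest path length: 8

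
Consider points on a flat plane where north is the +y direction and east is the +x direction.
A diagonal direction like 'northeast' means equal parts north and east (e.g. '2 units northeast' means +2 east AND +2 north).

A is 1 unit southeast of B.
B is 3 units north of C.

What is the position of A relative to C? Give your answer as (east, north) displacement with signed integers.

Place C at the origin (east=0, north=0).
  B is 3 units north of C: delta (east=+0, north=+3); B at (east=0, north=3).
  A is 1 unit southeast of B: delta (east=+1, north=-1); A at (east=1, north=2).
Therefore A relative to C: (east=1, north=2).

Answer: A is at (east=1, north=2) relative to C.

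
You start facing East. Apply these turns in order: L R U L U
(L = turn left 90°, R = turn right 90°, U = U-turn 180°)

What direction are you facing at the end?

Answer: Final heading: North

Derivation:
Start: East
  L (left (90° counter-clockwise)) -> North
  R (right (90° clockwise)) -> East
  U (U-turn (180°)) -> West
  L (left (90° counter-clockwise)) -> South
  U (U-turn (180°)) -> North
Final: North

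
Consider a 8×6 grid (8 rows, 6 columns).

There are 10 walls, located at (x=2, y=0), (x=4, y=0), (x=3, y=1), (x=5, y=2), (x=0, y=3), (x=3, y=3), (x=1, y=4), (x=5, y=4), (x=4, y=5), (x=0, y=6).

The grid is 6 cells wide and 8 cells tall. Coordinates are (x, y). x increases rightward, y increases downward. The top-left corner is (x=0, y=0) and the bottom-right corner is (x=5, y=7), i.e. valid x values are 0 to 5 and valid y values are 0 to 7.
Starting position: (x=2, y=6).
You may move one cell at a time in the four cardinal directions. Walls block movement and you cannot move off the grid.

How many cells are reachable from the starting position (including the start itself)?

BFS flood-fill from (x=2, y=6):
  Distance 0: (x=2, y=6)
  Distance 1: (x=2, y=5), (x=1, y=6), (x=3, y=6), (x=2, y=7)
  Distance 2: (x=2, y=4), (x=1, y=5), (x=3, y=5), (x=4, y=6), (x=1, y=7), (x=3, y=7)
  Distance 3: (x=2, y=3), (x=3, y=4), (x=0, y=5), (x=5, y=6), (x=0, y=7), (x=4, y=7)
  Distance 4: (x=2, y=2), (x=1, y=3), (x=0, y=4), (x=4, y=4), (x=5, y=5), (x=5, y=7)
  Distance 5: (x=2, y=1), (x=1, y=2), (x=3, y=2), (x=4, y=3)
  Distance 6: (x=1, y=1), (x=0, y=2), (x=4, y=2), (x=5, y=3)
  Distance 7: (x=1, y=0), (x=0, y=1), (x=4, y=1)
  Distance 8: (x=0, y=0), (x=5, y=1)
  Distance 9: (x=5, y=0)
Total reachable: 37 (grid has 38 open cells total)

Answer: Reachable cells: 37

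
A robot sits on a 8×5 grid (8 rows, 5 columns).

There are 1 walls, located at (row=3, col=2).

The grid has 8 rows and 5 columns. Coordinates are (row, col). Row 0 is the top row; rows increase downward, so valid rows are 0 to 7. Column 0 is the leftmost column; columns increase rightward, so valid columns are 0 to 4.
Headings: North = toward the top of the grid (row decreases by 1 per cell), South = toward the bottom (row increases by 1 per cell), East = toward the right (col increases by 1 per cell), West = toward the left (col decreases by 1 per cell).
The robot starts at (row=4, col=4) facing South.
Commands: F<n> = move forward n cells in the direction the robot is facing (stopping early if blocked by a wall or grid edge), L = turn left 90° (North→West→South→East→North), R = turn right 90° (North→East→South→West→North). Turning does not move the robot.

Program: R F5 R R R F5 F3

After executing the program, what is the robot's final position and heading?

Answer: Final position: (row=7, col=0), facing South

Derivation:
Start: (row=4, col=4), facing South
  R: turn right, now facing West
  F5: move forward 4/5 (blocked), now at (row=4, col=0)
  R: turn right, now facing North
  R: turn right, now facing East
  R: turn right, now facing South
  F5: move forward 3/5 (blocked), now at (row=7, col=0)
  F3: move forward 0/3 (blocked), now at (row=7, col=0)
Final: (row=7, col=0), facing South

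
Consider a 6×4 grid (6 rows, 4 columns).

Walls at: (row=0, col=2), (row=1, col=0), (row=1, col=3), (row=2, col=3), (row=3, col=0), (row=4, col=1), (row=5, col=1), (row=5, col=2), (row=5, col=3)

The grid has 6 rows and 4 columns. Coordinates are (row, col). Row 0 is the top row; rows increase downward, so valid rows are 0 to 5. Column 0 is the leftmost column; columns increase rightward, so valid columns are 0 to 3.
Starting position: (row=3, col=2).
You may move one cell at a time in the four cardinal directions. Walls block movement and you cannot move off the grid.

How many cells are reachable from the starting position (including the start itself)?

Answer: Reachable cells: 12

Derivation:
BFS flood-fill from (row=3, col=2):
  Distance 0: (row=3, col=2)
  Distance 1: (row=2, col=2), (row=3, col=1), (row=3, col=3), (row=4, col=2)
  Distance 2: (row=1, col=2), (row=2, col=1), (row=4, col=3)
  Distance 3: (row=1, col=1), (row=2, col=0)
  Distance 4: (row=0, col=1)
  Distance 5: (row=0, col=0)
Total reachable: 12 (grid has 15 open cells total)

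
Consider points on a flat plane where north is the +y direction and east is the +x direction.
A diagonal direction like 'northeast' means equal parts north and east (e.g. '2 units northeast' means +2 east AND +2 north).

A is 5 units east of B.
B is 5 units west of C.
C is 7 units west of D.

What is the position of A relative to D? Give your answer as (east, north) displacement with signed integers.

Answer: A is at (east=-7, north=0) relative to D.

Derivation:
Place D at the origin (east=0, north=0).
  C is 7 units west of D: delta (east=-7, north=+0); C at (east=-7, north=0).
  B is 5 units west of C: delta (east=-5, north=+0); B at (east=-12, north=0).
  A is 5 units east of B: delta (east=+5, north=+0); A at (east=-7, north=0).
Therefore A relative to D: (east=-7, north=0).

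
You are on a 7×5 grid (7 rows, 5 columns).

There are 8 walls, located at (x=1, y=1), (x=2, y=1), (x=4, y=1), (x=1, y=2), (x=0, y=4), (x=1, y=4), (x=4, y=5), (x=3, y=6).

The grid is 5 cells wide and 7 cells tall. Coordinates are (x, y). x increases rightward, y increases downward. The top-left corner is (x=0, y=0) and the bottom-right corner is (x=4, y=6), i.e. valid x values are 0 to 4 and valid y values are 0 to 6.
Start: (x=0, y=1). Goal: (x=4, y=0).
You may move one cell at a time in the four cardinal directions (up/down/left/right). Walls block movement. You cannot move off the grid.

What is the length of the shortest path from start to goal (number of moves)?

BFS from (x=0, y=1) until reaching (x=4, y=0):
  Distance 0: (x=0, y=1)
  Distance 1: (x=0, y=0), (x=0, y=2)
  Distance 2: (x=1, y=0), (x=0, y=3)
  Distance 3: (x=2, y=0), (x=1, y=3)
  Distance 4: (x=3, y=0), (x=2, y=3)
  Distance 5: (x=4, y=0), (x=3, y=1), (x=2, y=2), (x=3, y=3), (x=2, y=4)  <- goal reached here
One shortest path (5 moves): (x=0, y=1) -> (x=0, y=0) -> (x=1, y=0) -> (x=2, y=0) -> (x=3, y=0) -> (x=4, y=0)

Answer: Shortest path length: 5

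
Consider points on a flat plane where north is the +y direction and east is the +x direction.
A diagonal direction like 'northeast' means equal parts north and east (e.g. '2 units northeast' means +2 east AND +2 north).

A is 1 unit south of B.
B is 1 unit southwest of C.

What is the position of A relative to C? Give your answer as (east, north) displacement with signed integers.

Place C at the origin (east=0, north=0).
  B is 1 unit southwest of C: delta (east=-1, north=-1); B at (east=-1, north=-1).
  A is 1 unit south of B: delta (east=+0, north=-1); A at (east=-1, north=-2).
Therefore A relative to C: (east=-1, north=-2).

Answer: A is at (east=-1, north=-2) relative to C.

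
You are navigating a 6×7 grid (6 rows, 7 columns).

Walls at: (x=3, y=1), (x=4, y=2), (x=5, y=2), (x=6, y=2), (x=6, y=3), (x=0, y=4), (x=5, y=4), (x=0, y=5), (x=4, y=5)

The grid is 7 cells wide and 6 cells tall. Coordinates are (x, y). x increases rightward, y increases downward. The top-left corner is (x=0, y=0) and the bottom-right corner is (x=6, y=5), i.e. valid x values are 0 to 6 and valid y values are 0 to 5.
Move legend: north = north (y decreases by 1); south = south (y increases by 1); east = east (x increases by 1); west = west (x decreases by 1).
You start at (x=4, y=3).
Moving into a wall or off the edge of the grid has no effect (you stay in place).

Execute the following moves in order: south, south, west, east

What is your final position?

Answer: Final position: (x=4, y=4)

Derivation:
Start: (x=4, y=3)
  south (south): (x=4, y=3) -> (x=4, y=4)
  south (south): blocked, stay at (x=4, y=4)
  west (west): (x=4, y=4) -> (x=3, y=4)
  east (east): (x=3, y=4) -> (x=4, y=4)
Final: (x=4, y=4)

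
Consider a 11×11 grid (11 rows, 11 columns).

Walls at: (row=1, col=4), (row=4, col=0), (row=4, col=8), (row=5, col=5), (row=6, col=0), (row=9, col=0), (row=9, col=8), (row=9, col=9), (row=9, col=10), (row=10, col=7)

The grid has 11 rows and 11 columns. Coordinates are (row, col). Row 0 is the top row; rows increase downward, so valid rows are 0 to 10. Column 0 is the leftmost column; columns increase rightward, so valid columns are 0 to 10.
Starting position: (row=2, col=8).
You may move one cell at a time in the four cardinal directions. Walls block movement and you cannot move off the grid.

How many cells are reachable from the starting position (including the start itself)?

Answer: Reachable cells: 108

Derivation:
BFS flood-fill from (row=2, col=8):
  Distance 0: (row=2, col=8)
  Distance 1: (row=1, col=8), (row=2, col=7), (row=2, col=9), (row=3, col=8)
  Distance 2: (row=0, col=8), (row=1, col=7), (row=1, col=9), (row=2, col=6), (row=2, col=10), (row=3, col=7), (row=3, col=9)
  Distance 3: (row=0, col=7), (row=0, col=9), (row=1, col=6), (row=1, col=10), (row=2, col=5), (row=3, col=6), (row=3, col=10), (row=4, col=7), (row=4, col=9)
  Distance 4: (row=0, col=6), (row=0, col=10), (row=1, col=5), (row=2, col=4), (row=3, col=5), (row=4, col=6), (row=4, col=10), (row=5, col=7), (row=5, col=9)
  Distance 5: (row=0, col=5), (row=2, col=3), (row=3, col=4), (row=4, col=5), (row=5, col=6), (row=5, col=8), (row=5, col=10), (row=6, col=7), (row=6, col=9)
  Distance 6: (row=0, col=4), (row=1, col=3), (row=2, col=2), (row=3, col=3), (row=4, col=4), (row=6, col=6), (row=6, col=8), (row=6, col=10), (row=7, col=7), (row=7, col=9)
  Distance 7: (row=0, col=3), (row=1, col=2), (row=2, col=1), (row=3, col=2), (row=4, col=3), (row=5, col=4), (row=6, col=5), (row=7, col=6), (row=7, col=8), (row=7, col=10), (row=8, col=7), (row=8, col=9)
  Distance 8: (row=0, col=2), (row=1, col=1), (row=2, col=0), (row=3, col=1), (row=4, col=2), (row=5, col=3), (row=6, col=4), (row=7, col=5), (row=8, col=6), (row=8, col=8), (row=8, col=10), (row=9, col=7)
  Distance 9: (row=0, col=1), (row=1, col=0), (row=3, col=0), (row=4, col=1), (row=5, col=2), (row=6, col=3), (row=7, col=4), (row=8, col=5), (row=9, col=6)
  Distance 10: (row=0, col=0), (row=5, col=1), (row=6, col=2), (row=7, col=3), (row=8, col=4), (row=9, col=5), (row=10, col=6)
  Distance 11: (row=5, col=0), (row=6, col=1), (row=7, col=2), (row=8, col=3), (row=9, col=4), (row=10, col=5)
  Distance 12: (row=7, col=1), (row=8, col=2), (row=9, col=3), (row=10, col=4)
  Distance 13: (row=7, col=0), (row=8, col=1), (row=9, col=2), (row=10, col=3)
  Distance 14: (row=8, col=0), (row=9, col=1), (row=10, col=2)
  Distance 15: (row=10, col=1)
  Distance 16: (row=10, col=0)
Total reachable: 108 (grid has 111 open cells total)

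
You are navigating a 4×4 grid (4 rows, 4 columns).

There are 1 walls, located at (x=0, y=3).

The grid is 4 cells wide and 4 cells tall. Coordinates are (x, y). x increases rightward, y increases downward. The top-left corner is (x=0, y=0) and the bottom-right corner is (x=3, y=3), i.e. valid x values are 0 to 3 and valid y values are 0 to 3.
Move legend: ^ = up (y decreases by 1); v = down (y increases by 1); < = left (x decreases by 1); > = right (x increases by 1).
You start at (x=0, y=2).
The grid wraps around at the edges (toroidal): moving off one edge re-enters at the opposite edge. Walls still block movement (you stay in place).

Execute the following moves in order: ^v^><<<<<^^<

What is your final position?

Answer: Final position: (x=3, y=0)

Derivation:
Start: (x=0, y=2)
  ^ (up): (x=0, y=2) -> (x=0, y=1)
  v (down): (x=0, y=1) -> (x=0, y=2)
  ^ (up): (x=0, y=2) -> (x=0, y=1)
  > (right): (x=0, y=1) -> (x=1, y=1)
  < (left): (x=1, y=1) -> (x=0, y=1)
  < (left): (x=0, y=1) -> (x=3, y=1)
  < (left): (x=3, y=1) -> (x=2, y=1)
  < (left): (x=2, y=1) -> (x=1, y=1)
  < (left): (x=1, y=1) -> (x=0, y=1)
  ^ (up): (x=0, y=1) -> (x=0, y=0)
  ^ (up): blocked, stay at (x=0, y=0)
  < (left): (x=0, y=0) -> (x=3, y=0)
Final: (x=3, y=0)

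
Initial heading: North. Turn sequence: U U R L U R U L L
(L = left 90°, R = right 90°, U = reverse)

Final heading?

Answer: Final heading: West

Derivation:
Start: North
  U (U-turn (180°)) -> South
  U (U-turn (180°)) -> North
  R (right (90° clockwise)) -> East
  L (left (90° counter-clockwise)) -> North
  U (U-turn (180°)) -> South
  R (right (90° clockwise)) -> West
  U (U-turn (180°)) -> East
  L (left (90° counter-clockwise)) -> North
  L (left (90° counter-clockwise)) -> West
Final: West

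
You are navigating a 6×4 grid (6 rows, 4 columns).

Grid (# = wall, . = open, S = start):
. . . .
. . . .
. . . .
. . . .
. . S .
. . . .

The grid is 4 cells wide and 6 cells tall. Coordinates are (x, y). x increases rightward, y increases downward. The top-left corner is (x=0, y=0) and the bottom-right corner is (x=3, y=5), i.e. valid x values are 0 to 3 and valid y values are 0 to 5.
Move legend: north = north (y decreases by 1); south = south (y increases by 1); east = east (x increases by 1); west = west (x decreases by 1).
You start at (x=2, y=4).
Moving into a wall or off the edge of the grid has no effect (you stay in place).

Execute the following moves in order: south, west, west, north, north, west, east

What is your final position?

Answer: Final position: (x=1, y=3)

Derivation:
Start: (x=2, y=4)
  south (south): (x=2, y=4) -> (x=2, y=5)
  west (west): (x=2, y=5) -> (x=1, y=5)
  west (west): (x=1, y=5) -> (x=0, y=5)
  north (north): (x=0, y=5) -> (x=0, y=4)
  north (north): (x=0, y=4) -> (x=0, y=3)
  west (west): blocked, stay at (x=0, y=3)
  east (east): (x=0, y=3) -> (x=1, y=3)
Final: (x=1, y=3)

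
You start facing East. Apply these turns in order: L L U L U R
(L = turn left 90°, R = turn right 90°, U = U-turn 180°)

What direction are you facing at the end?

Start: East
  L (left (90° counter-clockwise)) -> North
  L (left (90° counter-clockwise)) -> West
  U (U-turn (180°)) -> East
  L (left (90° counter-clockwise)) -> North
  U (U-turn (180°)) -> South
  R (right (90° clockwise)) -> West
Final: West

Answer: Final heading: West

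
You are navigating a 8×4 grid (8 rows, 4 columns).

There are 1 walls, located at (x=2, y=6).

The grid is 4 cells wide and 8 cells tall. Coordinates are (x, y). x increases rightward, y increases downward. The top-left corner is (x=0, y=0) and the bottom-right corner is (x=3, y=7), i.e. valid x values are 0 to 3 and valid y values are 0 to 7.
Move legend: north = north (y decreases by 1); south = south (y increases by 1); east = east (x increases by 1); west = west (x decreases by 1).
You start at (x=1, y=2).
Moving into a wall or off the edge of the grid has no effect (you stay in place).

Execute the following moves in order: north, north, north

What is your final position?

Answer: Final position: (x=1, y=0)

Derivation:
Start: (x=1, y=2)
  north (north): (x=1, y=2) -> (x=1, y=1)
  north (north): (x=1, y=1) -> (x=1, y=0)
  north (north): blocked, stay at (x=1, y=0)
Final: (x=1, y=0)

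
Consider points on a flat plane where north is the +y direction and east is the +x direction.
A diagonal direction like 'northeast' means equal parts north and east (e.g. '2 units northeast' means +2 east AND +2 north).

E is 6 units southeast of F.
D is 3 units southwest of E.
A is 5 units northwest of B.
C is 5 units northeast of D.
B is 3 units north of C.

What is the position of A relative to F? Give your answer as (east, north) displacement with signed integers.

Answer: A is at (east=3, north=4) relative to F.

Derivation:
Place F at the origin (east=0, north=0).
  E is 6 units southeast of F: delta (east=+6, north=-6); E at (east=6, north=-6).
  D is 3 units southwest of E: delta (east=-3, north=-3); D at (east=3, north=-9).
  C is 5 units northeast of D: delta (east=+5, north=+5); C at (east=8, north=-4).
  B is 3 units north of C: delta (east=+0, north=+3); B at (east=8, north=-1).
  A is 5 units northwest of B: delta (east=-5, north=+5); A at (east=3, north=4).
Therefore A relative to F: (east=3, north=4).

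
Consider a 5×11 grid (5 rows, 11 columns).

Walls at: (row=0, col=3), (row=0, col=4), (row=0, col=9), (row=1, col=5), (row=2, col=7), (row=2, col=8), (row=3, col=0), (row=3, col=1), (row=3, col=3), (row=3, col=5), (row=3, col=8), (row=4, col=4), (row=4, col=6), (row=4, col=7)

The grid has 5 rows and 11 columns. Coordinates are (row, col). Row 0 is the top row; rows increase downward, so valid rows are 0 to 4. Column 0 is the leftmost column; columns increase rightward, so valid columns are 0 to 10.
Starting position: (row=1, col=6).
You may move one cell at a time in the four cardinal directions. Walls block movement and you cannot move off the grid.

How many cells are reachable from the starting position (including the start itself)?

BFS flood-fill from (row=1, col=6):
  Distance 0: (row=1, col=6)
  Distance 1: (row=0, col=6), (row=1, col=7), (row=2, col=6)
  Distance 2: (row=0, col=5), (row=0, col=7), (row=1, col=8), (row=2, col=5), (row=3, col=6)
  Distance 3: (row=0, col=8), (row=1, col=9), (row=2, col=4), (row=3, col=7)
  Distance 4: (row=1, col=4), (row=1, col=10), (row=2, col=3), (row=2, col=9), (row=3, col=4)
  Distance 5: (row=0, col=10), (row=1, col=3), (row=2, col=2), (row=2, col=10), (row=3, col=9)
  Distance 6: (row=1, col=2), (row=2, col=1), (row=3, col=2), (row=3, col=10), (row=4, col=9)
  Distance 7: (row=0, col=2), (row=1, col=1), (row=2, col=0), (row=4, col=2), (row=4, col=8), (row=4, col=10)
  Distance 8: (row=0, col=1), (row=1, col=0), (row=4, col=1), (row=4, col=3)
  Distance 9: (row=0, col=0), (row=4, col=0)
Total reachable: 40 (grid has 41 open cells total)

Answer: Reachable cells: 40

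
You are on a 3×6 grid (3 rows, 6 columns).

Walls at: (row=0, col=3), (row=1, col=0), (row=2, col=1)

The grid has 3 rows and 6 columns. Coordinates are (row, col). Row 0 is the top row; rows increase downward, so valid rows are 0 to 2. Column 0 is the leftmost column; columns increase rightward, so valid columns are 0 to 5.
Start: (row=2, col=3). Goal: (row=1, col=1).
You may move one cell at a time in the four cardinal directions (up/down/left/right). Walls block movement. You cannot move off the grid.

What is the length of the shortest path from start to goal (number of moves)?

BFS from (row=2, col=3) until reaching (row=1, col=1):
  Distance 0: (row=2, col=3)
  Distance 1: (row=1, col=3), (row=2, col=2), (row=2, col=4)
  Distance 2: (row=1, col=2), (row=1, col=4), (row=2, col=5)
  Distance 3: (row=0, col=2), (row=0, col=4), (row=1, col=1), (row=1, col=5)  <- goal reached here
One shortest path (3 moves): (row=2, col=3) -> (row=2, col=2) -> (row=1, col=2) -> (row=1, col=1)

Answer: Shortest path length: 3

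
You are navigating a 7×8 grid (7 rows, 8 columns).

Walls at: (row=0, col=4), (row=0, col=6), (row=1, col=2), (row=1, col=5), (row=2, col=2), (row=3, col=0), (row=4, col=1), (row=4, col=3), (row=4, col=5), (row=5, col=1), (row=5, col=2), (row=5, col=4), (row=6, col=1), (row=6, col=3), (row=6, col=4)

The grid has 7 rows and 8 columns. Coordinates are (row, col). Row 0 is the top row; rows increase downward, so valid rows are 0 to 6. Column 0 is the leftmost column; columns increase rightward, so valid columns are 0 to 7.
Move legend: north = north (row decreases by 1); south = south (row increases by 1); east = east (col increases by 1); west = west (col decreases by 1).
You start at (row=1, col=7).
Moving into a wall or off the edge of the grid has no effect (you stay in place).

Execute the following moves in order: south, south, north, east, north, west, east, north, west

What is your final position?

Start: (row=1, col=7)
  south (south): (row=1, col=7) -> (row=2, col=7)
  south (south): (row=2, col=7) -> (row=3, col=7)
  north (north): (row=3, col=7) -> (row=2, col=7)
  east (east): blocked, stay at (row=2, col=7)
  north (north): (row=2, col=7) -> (row=1, col=7)
  west (west): (row=1, col=7) -> (row=1, col=6)
  east (east): (row=1, col=6) -> (row=1, col=7)
  north (north): (row=1, col=7) -> (row=0, col=7)
  west (west): blocked, stay at (row=0, col=7)
Final: (row=0, col=7)

Answer: Final position: (row=0, col=7)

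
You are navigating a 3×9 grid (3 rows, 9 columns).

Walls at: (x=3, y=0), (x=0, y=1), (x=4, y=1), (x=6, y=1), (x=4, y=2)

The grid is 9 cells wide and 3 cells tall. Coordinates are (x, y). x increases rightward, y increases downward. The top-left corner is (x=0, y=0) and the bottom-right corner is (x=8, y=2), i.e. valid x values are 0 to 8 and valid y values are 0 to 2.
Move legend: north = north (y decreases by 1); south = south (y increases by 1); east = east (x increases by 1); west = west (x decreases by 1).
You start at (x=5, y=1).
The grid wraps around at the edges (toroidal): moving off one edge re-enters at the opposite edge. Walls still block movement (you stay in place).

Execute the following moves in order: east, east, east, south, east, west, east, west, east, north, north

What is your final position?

Answer: Final position: (x=6, y=2)

Derivation:
Start: (x=5, y=1)
  [×3]east (east): blocked, stay at (x=5, y=1)
  south (south): (x=5, y=1) -> (x=5, y=2)
  east (east): (x=5, y=2) -> (x=6, y=2)
  west (west): (x=6, y=2) -> (x=5, y=2)
  east (east): (x=5, y=2) -> (x=6, y=2)
  west (west): (x=6, y=2) -> (x=5, y=2)
  east (east): (x=5, y=2) -> (x=6, y=2)
  north (north): blocked, stay at (x=6, y=2)
  north (north): blocked, stay at (x=6, y=2)
Final: (x=6, y=2)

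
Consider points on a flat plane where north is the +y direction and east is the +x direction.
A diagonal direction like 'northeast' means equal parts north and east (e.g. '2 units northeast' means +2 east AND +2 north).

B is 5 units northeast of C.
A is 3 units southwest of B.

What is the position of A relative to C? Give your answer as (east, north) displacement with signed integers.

Answer: A is at (east=2, north=2) relative to C.

Derivation:
Place C at the origin (east=0, north=0).
  B is 5 units northeast of C: delta (east=+5, north=+5); B at (east=5, north=5).
  A is 3 units southwest of B: delta (east=-3, north=-3); A at (east=2, north=2).
Therefore A relative to C: (east=2, north=2).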